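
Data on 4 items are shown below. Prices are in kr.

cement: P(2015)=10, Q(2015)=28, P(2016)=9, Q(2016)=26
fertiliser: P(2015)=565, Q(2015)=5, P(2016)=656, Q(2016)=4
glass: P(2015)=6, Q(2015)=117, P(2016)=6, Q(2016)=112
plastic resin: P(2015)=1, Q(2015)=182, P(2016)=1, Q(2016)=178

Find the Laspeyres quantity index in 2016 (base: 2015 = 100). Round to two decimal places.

84.48

Laspeyres quantity index uses base-period prices as weights.
ΣP(2015)·Q(2016) = 10×26 + 565×4 + 6×112 + 1×178 = 260 + 2260 + 672 + 178 = 3370
ΣP(2015)·Q(2015) = 10×28 + 565×5 + 6×117 + 1×182 = 280 + 2825 + 702 + 182 = 3989
Index = 3370 / 3989 × 100 = 84.4823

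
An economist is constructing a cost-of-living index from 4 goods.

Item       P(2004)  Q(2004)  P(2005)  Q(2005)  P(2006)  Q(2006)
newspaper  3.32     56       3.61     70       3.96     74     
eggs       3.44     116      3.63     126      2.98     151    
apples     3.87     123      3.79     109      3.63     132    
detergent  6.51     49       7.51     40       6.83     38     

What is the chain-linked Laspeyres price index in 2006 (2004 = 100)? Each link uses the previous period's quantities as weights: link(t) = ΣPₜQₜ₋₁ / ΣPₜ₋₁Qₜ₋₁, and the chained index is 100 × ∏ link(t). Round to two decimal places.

Link 2004→2005:
ΣP(2005)Q(2004) = 3.61×56 + 3.63×116 + 3.79×123 + 7.51×49 = 202.16 + 421.08 + 466.17 + 367.99 = 1457.4
ΣP(2004)Q(2004) = 3.32×56 + 3.44×116 + 3.87×123 + 6.51×49 = 185.92 + 399.04 + 476.01 + 318.99 = 1379.96
link = 1457.4/1379.96 = 1.056118
Link 2005→2006:
ΣP(2006)Q(2005) = 3.96×70 + 2.98×126 + 3.63×109 + 6.83×40 = 277.2 + 375.48 + 395.67 + 273.2 = 1321.55
ΣP(2005)Q(2005) = 3.61×70 + 3.63×126 + 3.79×109 + 7.51×40 = 252.7 + 457.38 + 413.11 + 300.4 = 1423.59
link = 1321.55/1423.59 = 0.928322
Chained index = 100 × 1.056118 × 0.928322 = 98.0417

98.04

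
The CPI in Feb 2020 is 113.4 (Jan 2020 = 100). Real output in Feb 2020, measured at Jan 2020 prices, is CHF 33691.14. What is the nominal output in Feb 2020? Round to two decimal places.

38205.75

Nominal = Real × (Index/100) = 33691.14 × (113.4/100)
        = 33691.14 × 1.134 = 38205.7528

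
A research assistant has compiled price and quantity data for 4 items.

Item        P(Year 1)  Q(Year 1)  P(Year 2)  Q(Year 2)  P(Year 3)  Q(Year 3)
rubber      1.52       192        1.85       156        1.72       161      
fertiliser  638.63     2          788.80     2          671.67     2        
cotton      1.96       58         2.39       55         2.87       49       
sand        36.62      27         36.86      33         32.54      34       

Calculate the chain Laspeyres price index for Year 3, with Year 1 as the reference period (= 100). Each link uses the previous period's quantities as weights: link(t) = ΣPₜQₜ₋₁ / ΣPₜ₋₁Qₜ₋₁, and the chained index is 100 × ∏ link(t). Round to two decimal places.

101.55

Link Year 1→Year 2:
ΣP(Year 2)Q(Year 1) = 1.85×192 + 788.80×2 + 2.39×58 + 36.86×27 = 355.2 + 1577.6 + 138.62 + 995.22 = 3066.64
ΣP(Year 1)Q(Year 1) = 1.52×192 + 638.63×2 + 1.96×58 + 36.62×27 = 291.84 + 1277.26 + 113.68 + 988.74 = 2671.52
link = 3066.64/2671.52 = 1.147901
Link Year 2→Year 3:
ΣP(Year 3)Q(Year 2) = 1.72×156 + 671.67×2 + 2.87×55 + 32.54×33 = 268.32 + 1343.34 + 157.85 + 1073.82 = 2843.33
ΣP(Year 2)Q(Year 2) = 1.85×156 + 788.80×2 + 2.39×55 + 36.86×33 = 288.6 + 1577.6 + 131.45 + 1216.38 = 3214.03
link = 2843.33/3214.03 = 0.884662
Chained index = 100 × 1.147901 × 0.884662 = 101.5504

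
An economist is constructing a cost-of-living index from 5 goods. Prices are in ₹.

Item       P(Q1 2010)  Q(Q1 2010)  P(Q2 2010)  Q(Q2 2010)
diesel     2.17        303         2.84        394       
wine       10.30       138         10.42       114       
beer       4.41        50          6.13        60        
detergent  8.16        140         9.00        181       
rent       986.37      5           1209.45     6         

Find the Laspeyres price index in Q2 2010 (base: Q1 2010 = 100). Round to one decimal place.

118.4

Laspeyres price index uses base-period quantities as weights.
ΣP(Q2 2010)·Q(Q1 2010) = 2.84×303 + 10.42×138 + 6.13×50 + 9.00×140 + 1209.45×5 = 860.52 + 1437.96 + 306.5 + 1260 + 6047.25 = 9912.23
ΣP(Q1 2010)·Q(Q1 2010) = 2.17×303 + 10.30×138 + 4.41×50 + 8.16×140 + 986.37×5 = 657.51 + 1421.4 + 220.5 + 1142.4 + 4931.85 = 8373.66
Index = 9912.23 / 8373.66 × 100 = 118.3739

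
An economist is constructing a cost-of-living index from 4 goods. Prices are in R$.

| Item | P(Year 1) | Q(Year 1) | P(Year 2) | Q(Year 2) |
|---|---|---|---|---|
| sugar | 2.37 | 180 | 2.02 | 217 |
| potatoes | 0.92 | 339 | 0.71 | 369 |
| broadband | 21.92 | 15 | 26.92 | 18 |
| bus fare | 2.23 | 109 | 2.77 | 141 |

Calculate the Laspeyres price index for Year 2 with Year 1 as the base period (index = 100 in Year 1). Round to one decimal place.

100.0

Laspeyres price index uses base-period quantities as weights.
ΣP(Year 2)·Q(Year 1) = 2.02×180 + 0.71×339 + 26.92×15 + 2.77×109 = 363.6 + 240.69 + 403.8 + 301.93 = 1310.02
ΣP(Year 1)·Q(Year 1) = 2.37×180 + 0.92×339 + 21.92×15 + 2.23×109 = 426.6 + 311.88 + 328.8 + 243.07 = 1310.35
Index = 1310.02 / 1310.35 × 100 = 99.9748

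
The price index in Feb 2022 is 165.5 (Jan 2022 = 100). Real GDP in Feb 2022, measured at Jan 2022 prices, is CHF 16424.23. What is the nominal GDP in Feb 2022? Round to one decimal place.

27182.1

Nominal = Real × (Index/100) = 16424.23 × (165.5/100)
        = 16424.23 × 1.655 = 27182.1007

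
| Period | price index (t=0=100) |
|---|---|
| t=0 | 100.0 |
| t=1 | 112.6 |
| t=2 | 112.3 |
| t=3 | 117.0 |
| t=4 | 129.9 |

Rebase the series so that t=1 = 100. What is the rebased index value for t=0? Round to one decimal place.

88.8

Rebased(t=0) = 100.0 / 112.6 × 100 = 88.8099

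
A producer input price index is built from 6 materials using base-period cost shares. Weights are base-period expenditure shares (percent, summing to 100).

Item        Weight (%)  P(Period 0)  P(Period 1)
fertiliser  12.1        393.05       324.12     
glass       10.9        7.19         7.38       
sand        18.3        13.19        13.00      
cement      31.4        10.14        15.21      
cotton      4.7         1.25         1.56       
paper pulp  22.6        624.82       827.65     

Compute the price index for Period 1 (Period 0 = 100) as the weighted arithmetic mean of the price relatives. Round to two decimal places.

fertiliser: 12.1 × (324.12/393.05) = 12.1 × 0.824628 = 9.9780
glass: 10.9 × (7.38/7.19) = 10.9 × 1.026426 = 11.1880
sand: 18.3 × (13.00/13.19) = 18.3 × 0.985595 = 18.0364
cement: 31.4 × (15.21/10.14) = 31.4 × 1.500000 = 47.1000
cotton: 4.7 × (1.56/1.25) = 4.7 × 1.248000 = 5.8656
paper pulp: 22.6 × (827.65/624.82) = 22.6 × 1.324621 = 29.9364
Index = Σ wᵢ·(p₁ᵢ/p₀ᵢ) = 9.9780 + 11.1880 + 18.0364 + 47.1000 + 5.8656 + 29.9364 = 122.1045

122.10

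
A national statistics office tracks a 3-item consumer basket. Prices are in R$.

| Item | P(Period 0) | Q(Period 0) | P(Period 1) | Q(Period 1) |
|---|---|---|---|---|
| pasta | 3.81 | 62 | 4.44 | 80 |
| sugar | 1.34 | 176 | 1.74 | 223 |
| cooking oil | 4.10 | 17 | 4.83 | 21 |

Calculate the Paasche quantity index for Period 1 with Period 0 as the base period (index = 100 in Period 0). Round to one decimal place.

127.3

Paasche quantity index uses current-period prices as weights.
ΣP(Period 1)·Q(Period 1) = 4.44×80 + 1.74×223 + 4.83×21 = 355.2 + 388.02 + 101.43 = 844.65
ΣP(Period 1)·Q(Period 0) = 4.44×62 + 1.74×176 + 4.83×17 = 275.28 + 306.24 + 82.11 = 663.63
Index = 844.65 / 663.63 × 100 = 127.2772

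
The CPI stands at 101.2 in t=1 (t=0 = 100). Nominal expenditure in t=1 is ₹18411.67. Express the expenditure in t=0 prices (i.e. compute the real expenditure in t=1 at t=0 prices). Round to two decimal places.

Real = Nominal ÷ (Index/100) = 18411.67 ÷ (101.2/100)
     = 18411.67 ÷ 1.012 = 18193.3498

18193.35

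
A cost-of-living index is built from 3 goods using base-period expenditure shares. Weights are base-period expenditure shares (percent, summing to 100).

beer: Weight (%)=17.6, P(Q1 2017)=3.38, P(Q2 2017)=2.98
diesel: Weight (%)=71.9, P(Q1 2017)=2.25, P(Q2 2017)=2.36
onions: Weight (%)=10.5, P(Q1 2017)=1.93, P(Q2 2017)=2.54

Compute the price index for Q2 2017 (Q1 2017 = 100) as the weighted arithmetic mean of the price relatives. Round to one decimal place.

beer: 17.6 × (2.98/3.38) = 17.6 × 0.881657 = 15.5172
diesel: 71.9 × (2.36/2.25) = 71.9 × 1.048889 = 75.4151
onions: 10.5 × (2.54/1.93) = 10.5 × 1.316062 = 13.8187
Index = Σ wᵢ·(p₁ᵢ/p₀ᵢ) = 15.5172 + 75.4151 + 13.8187 = 104.7509

104.8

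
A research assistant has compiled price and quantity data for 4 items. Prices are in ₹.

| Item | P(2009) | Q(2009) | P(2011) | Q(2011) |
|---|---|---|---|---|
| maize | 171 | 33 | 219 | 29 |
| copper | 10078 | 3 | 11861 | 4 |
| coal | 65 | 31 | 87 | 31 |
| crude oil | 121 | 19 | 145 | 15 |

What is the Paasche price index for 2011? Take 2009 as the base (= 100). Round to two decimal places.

Paasche price index uses current-period quantities as weights.
ΣP(2011)·Q(2011) = 219×29 + 11861×4 + 87×31 + 145×15 = 6351 + 47444 + 2697 + 2175 = 58667
ΣP(2009)·Q(2011) = 171×29 + 10078×4 + 65×31 + 121×15 = 4959 + 40312 + 2015 + 1815 = 49101
Index = 58667 / 49101 × 100 = 119.4823

119.48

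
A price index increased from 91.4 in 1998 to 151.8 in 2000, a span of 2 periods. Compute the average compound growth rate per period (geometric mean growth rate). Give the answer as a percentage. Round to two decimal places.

Growth factor = (151.8/91.4)^(1/2) = (1.660832)^(1/2) = 1.288733
Growth rate = 1.288733 − 1 = 0.288733 = 28.8733%

28.87%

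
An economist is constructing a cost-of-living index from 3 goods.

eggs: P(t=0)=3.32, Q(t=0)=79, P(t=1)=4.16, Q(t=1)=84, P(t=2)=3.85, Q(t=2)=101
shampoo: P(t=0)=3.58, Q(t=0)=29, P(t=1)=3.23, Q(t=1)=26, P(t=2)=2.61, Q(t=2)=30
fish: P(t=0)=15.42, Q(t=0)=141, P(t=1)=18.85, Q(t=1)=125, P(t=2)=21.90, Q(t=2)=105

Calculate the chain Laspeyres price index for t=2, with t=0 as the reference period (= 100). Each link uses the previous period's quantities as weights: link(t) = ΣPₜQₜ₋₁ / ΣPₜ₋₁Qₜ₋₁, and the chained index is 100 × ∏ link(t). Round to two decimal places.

135.99

Link t=0→t=1:
ΣP(t=1)Q(t=0) = 4.16×79 + 3.23×29 + 18.85×141 = 328.64 + 93.67 + 2657.85 = 3080.16
ΣP(t=0)Q(t=0) = 3.32×79 + 3.58×29 + 15.42×141 = 262.28 + 103.82 + 2174.22 = 2540.32
link = 3080.16/2540.32 = 1.212509
Link t=1→t=2:
ΣP(t=2)Q(t=1) = 3.85×84 + 2.61×26 + 21.90×125 = 323.4 + 67.86 + 2737.5 = 3128.76
ΣP(t=1)Q(t=1) = 4.16×84 + 3.23×26 + 18.85×125 = 349.44 + 83.98 + 2356.25 = 2789.67
link = 3128.76/2789.67 = 1.121552
Chained index = 100 × 1.212509 × 1.121552 = 135.9892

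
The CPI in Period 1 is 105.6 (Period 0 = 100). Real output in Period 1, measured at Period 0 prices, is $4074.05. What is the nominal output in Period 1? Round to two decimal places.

Nominal = Real × (Index/100) = 4074.05 × (105.6/100)
        = 4074.05 × 1.056 = 4302.1968

4302.20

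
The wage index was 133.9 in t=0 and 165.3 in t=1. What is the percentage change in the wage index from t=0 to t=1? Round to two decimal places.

Change = (165.3 − 133.9) / 133.9 × 100
       = 31.4 / 133.9 × 100 = 23.4503%

23.45%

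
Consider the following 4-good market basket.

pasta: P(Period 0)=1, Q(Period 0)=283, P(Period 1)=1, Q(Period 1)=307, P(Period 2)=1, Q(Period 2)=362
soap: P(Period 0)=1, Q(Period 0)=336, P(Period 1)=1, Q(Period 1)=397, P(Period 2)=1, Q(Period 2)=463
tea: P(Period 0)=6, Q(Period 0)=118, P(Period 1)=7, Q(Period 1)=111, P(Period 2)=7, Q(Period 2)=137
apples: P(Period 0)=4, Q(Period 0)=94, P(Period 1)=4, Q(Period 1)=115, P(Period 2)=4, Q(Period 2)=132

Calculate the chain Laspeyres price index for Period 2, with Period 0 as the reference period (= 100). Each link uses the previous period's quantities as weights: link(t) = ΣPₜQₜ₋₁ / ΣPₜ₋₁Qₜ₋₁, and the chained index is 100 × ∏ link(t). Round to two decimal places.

Link Period 0→Period 1:
ΣP(Period 1)Q(Period 0) = 1×283 + 1×336 + 7×118 + 4×94 = 283 + 336 + 826 + 376 = 1821
ΣP(Period 0)Q(Period 0) = 1×283 + 1×336 + 6×118 + 4×94 = 283 + 336 + 708 + 376 = 1703
link = 1821/1703 = 1.069289
Link Period 1→Period 2:
ΣP(Period 2)Q(Period 1) = 1×307 + 1×397 + 7×111 + 4×115 = 307 + 397 + 777 + 460 = 1941
ΣP(Period 1)Q(Period 1) = 1×307 + 1×397 + 7×111 + 4×115 = 307 + 397 + 777 + 460 = 1941
link = 1941/1941 = 1.000000
Chained index = 100 × 1.069289 × 1.000000 = 106.9289

106.93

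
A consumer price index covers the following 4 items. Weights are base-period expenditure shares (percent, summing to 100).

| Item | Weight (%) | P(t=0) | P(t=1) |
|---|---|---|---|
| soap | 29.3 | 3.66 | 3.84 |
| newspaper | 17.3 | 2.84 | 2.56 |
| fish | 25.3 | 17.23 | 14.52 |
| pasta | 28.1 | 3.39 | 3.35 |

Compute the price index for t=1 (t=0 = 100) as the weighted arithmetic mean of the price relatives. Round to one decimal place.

95.4

soap: 29.3 × (3.84/3.66) = 29.3 × 1.049180 = 30.7410
newspaper: 17.3 × (2.56/2.84) = 17.3 × 0.901408 = 15.5944
fish: 25.3 × (14.52/17.23) = 25.3 × 0.842716 = 21.3207
pasta: 28.1 × (3.35/3.39) = 28.1 × 0.988201 = 27.7684
Index = Σ wᵢ·(p₁ᵢ/p₀ᵢ) = 30.7410 + 15.5944 + 21.3207 + 27.7684 = 95.4245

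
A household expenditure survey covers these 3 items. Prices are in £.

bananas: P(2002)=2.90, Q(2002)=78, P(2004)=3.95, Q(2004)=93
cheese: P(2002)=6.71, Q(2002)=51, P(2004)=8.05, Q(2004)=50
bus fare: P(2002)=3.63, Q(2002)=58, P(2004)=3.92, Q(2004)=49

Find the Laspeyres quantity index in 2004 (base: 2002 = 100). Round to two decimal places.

Laspeyres quantity index uses base-period prices as weights.
ΣP(2002)·Q(2004) = 2.90×93 + 6.71×50 + 3.63×49 = 269.7 + 335.5 + 177.87 = 783.07
ΣP(2002)·Q(2002) = 2.90×78 + 6.71×51 + 3.63×58 = 226.2 + 342.21 + 210.54 = 778.95
Index = 783.07 / 778.95 × 100 = 100.5289

100.53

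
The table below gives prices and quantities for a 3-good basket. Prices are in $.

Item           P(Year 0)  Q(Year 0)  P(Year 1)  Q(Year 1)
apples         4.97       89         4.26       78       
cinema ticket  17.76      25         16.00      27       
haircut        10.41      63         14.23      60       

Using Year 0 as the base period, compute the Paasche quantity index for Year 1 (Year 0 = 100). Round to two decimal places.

Paasche quantity index uses current-period prices as weights.
ΣP(Year 1)·Q(Year 1) = 4.26×78 + 16.00×27 + 14.23×60 = 332.28 + 432 + 853.8 = 1618.08
ΣP(Year 1)·Q(Year 0) = 4.26×89 + 16.00×25 + 14.23×63 = 379.14 + 400 + 896.49 = 1675.63
Index = 1618.08 / 1675.63 × 100 = 96.5655

96.57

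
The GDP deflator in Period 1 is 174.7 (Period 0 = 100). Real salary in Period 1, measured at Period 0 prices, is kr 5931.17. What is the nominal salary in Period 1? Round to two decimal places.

Nominal = Real × (Index/100) = 5931.17 × (174.7/100)
        = 5931.17 × 1.747 = 10361.7540

10361.75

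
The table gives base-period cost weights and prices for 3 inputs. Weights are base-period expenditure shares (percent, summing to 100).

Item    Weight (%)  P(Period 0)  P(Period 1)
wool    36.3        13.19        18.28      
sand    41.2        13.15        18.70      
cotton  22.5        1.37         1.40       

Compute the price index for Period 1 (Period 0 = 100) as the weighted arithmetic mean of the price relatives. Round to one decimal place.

wool: 36.3 × (18.28/13.19) = 36.3 × 1.385898 = 50.3081
sand: 41.2 × (18.70/13.15) = 41.2 × 1.422053 = 58.5886
cotton: 22.5 × (1.40/1.37) = 22.5 × 1.021898 = 22.9927
Index = Σ wᵢ·(p₁ᵢ/p₀ᵢ) = 50.3081 + 58.5886 + 22.9927 = 131.8894

131.9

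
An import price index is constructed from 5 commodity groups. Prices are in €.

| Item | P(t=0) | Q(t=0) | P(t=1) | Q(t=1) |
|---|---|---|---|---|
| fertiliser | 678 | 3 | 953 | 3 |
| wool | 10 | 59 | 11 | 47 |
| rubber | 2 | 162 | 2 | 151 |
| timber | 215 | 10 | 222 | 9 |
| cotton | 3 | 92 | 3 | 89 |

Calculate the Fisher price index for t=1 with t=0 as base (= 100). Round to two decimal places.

Laspeyres component (base-period weights):
ΣP(t=1)Q(t=0) = 953×3 + 11×59 + 2×162 + 222×10 + 3×92 = 2859 + 649 + 324 + 2220 + 276 = 6328
ΣP(t=0)Q(t=0) = 678×3 + 10×59 + 2×162 + 215×10 + 3×92 = 2034 + 590 + 324 + 2150 + 276 = 5374
L = 6328 / 5374 × 100 = 117.7521
Paasche component (current-period weights):
ΣP(t=1)Q(t=1) = 953×3 + 11×47 + 2×151 + 222×9 + 3×89 = 2859 + 517 + 302 + 1998 + 267 = 5943
ΣP(t=0)Q(t=1) = 678×3 + 10×47 + 2×151 + 215×9 + 3×89 = 2034 + 470 + 302 + 1935 + 267 = 5008
P = 5943 / 5008 × 100 = 118.6701
Fisher = √(L × P) = √(117.7521 × 118.6701) = 118.2102

118.21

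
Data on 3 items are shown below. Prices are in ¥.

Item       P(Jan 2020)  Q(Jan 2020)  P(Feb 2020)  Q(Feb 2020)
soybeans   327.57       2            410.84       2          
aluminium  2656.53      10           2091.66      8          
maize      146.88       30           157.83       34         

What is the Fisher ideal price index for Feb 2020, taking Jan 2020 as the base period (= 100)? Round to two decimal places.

84.45

Laspeyres component (base-period weights):
ΣP(Feb 2020)Q(Jan 2020) = 410.84×2 + 2091.66×10 + 157.83×30 = 821.68 + 20916.6 + 4734.9 = 26473.18
ΣP(Jan 2020)Q(Jan 2020) = 327.57×2 + 2656.53×10 + 146.88×30 = 655.14 + 26565.3 + 4406.4 = 31626.84
L = 26473.18 / 31626.84 × 100 = 83.7048
Paasche component (current-period weights):
ΣP(Feb 2020)Q(Feb 2020) = 410.84×2 + 2091.66×8 + 157.83×34 = 821.68 + 16733.28 + 5366.22 = 22921.18
ΣP(Jan 2020)Q(Feb 2020) = 327.57×2 + 2656.53×8 + 146.88×34 = 655.14 + 21252.24 + 4993.92 = 26901.3
P = 22921.18 / 26901.3 × 100 = 85.2047
Fisher = √(L × P) = √(83.7048 × 85.2047) = 84.4514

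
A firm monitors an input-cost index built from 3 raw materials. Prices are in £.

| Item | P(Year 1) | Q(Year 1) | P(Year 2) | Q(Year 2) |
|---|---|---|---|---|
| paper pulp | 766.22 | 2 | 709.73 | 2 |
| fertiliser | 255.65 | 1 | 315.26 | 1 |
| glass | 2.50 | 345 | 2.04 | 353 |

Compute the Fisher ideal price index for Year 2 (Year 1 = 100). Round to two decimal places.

Laspeyres component (base-period weights):
ΣP(Year 2)Q(Year 1) = 709.73×2 + 315.26×1 + 2.04×345 = 1419.46 + 315.26 + 703.8 = 2438.52
ΣP(Year 1)Q(Year 1) = 766.22×2 + 255.65×1 + 2.50×345 = 1532.44 + 255.65 + 862.5 = 2650.59
L = 2438.52 / 2650.59 × 100 = 91.9991
Paasche component (current-period weights):
ΣP(Year 2)Q(Year 2) = 709.73×2 + 315.26×1 + 2.04×353 = 1419.46 + 315.26 + 720.12 = 2454.84
ΣP(Year 1)Q(Year 2) = 766.22×2 + 255.65×1 + 2.50×353 = 1532.44 + 255.65 + 882.5 = 2670.59
P = 2454.84 / 2670.59 × 100 = 91.9213
Fisher = √(L × P) = √(91.9991 × 91.9213) = 91.9602

91.96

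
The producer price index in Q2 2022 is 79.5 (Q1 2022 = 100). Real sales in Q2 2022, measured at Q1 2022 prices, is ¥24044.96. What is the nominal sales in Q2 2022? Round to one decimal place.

19115.7

Nominal = Real × (Index/100) = 24044.96 × (79.5/100)
        = 24044.96 × 0.795 = 19115.7432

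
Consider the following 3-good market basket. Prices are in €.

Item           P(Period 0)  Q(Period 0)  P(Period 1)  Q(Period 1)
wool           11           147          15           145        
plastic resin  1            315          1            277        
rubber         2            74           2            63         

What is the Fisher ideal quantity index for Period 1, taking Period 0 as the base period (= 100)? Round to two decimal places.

Laspeyres component (base-period weights):
ΣP(Period 0)Q(Period 1) = 11×145 + 1×277 + 2×63 = 1595 + 277 + 126 = 1998
ΣP(Period 0)Q(Period 0) = 11×147 + 1×315 + 2×74 = 1617 + 315 + 148 = 2080
L = 1998 / 2080 × 100 = 96.0577
Paasche component (current-period weights):
ΣP(Period 1)Q(Period 1) = 15×145 + 1×277 + 2×63 = 2175 + 277 + 126 = 2578
ΣP(Period 1)Q(Period 0) = 15×147 + 1×315 + 2×74 = 2205 + 315 + 148 = 2668
P = 2578 / 2668 × 100 = 96.6267
Fisher = √(L × P) = √(96.0577 × 96.6267) = 96.3418

96.34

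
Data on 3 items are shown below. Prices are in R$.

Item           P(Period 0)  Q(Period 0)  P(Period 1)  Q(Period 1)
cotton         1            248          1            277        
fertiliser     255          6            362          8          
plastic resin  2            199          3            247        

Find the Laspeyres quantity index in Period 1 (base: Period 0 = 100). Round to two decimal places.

129.18

Laspeyres quantity index uses base-period prices as weights.
ΣP(Period 0)·Q(Period 1) = 1×277 + 255×8 + 2×247 = 277 + 2040 + 494 = 2811
ΣP(Period 0)·Q(Period 0) = 1×248 + 255×6 + 2×199 = 248 + 1530 + 398 = 2176
Index = 2811 / 2176 × 100 = 129.1820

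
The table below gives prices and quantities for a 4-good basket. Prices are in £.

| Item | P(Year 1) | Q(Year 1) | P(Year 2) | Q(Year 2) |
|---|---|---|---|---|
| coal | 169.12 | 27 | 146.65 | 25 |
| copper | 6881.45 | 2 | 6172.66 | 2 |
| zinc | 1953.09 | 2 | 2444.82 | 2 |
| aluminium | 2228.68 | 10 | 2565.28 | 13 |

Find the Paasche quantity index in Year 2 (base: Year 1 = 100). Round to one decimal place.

Paasche quantity index uses current-period prices as weights.
ΣP(Year 2)·Q(Year 2) = 146.65×25 + 6172.66×2 + 2444.82×2 + 2565.28×13 = 3666.25 + 12345.32 + 4889.64 + 33348.64 = 54249.85
ΣP(Year 2)·Q(Year 1) = 146.65×27 + 6172.66×2 + 2444.82×2 + 2565.28×10 = 3959.55 + 12345.32 + 4889.64 + 25652.8 = 46847.31
Index = 54249.85 / 46847.31 × 100 = 115.8014

115.8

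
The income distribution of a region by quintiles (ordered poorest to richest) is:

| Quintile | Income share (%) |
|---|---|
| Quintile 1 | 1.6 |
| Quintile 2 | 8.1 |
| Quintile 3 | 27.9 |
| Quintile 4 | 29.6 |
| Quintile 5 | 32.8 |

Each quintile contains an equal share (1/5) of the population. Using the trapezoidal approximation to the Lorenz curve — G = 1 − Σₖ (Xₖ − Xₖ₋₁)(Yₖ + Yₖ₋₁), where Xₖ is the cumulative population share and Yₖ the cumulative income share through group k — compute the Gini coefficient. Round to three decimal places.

Cumulative income shares Yₖ: 0.0160, 0.0970, 0.3760, 0.6720, 1.0000
Σ (Xₖ−Xₖ₋₁)(Yₖ+Yₖ₋₁) = (1/5)(0.0160+0.0000) + (1/5)(0.0970+0.0160) + (1/5)(0.3760+0.0970) + (1/5)(0.6720+0.3760) + (1/5)(1.0000+0.6720)
  = 0.0032 + 0.0226 + 0.0946 + 0.2096 + 0.3344 = 0.6644
G = 1 − 0.6644 = 0.3356

0.336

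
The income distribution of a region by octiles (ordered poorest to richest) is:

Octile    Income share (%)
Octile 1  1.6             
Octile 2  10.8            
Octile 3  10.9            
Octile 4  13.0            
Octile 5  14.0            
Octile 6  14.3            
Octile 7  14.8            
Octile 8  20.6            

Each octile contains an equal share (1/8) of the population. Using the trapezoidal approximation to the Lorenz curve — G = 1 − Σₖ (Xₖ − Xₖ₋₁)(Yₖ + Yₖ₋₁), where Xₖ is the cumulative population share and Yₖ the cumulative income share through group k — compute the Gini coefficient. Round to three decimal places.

Cumulative income shares Yₖ: 0.0160, 0.1240, 0.2330, 0.3630, 0.5030, 0.6460, 0.7940, 1.0000
Σ (Xₖ−Xₖ₋₁)(Yₖ+Yₖ₋₁) = (1/8)(0.0160+0.0000) + (1/8)(0.1240+0.0160) + (1/8)(0.2330+0.1240) + (1/8)(0.3630+0.2330) + (1/8)(0.5030+0.3630) + (1/8)(0.6460+0.5030) + (1/8)(0.7940+0.6460) + (1/8)(1.0000+0.7940)
  = 0.0020 + 0.0175 + 0.0446 + 0.0745 + 0.1082 + 0.1436 + 0.1800 + 0.2243 = 0.7947
G = 1 − 0.7947 = 0.2053

0.205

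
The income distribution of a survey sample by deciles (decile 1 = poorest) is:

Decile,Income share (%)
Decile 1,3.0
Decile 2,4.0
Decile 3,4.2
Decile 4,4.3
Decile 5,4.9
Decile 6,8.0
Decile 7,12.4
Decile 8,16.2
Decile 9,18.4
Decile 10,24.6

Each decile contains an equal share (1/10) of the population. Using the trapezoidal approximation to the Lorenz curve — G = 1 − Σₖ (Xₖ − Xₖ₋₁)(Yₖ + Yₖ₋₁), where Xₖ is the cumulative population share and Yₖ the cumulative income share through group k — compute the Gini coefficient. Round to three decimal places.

0.383

Cumulative income shares Yₖ: 0.0300, 0.0700, 0.1120, 0.1550, 0.2040, 0.2840, 0.4080, 0.5700, 0.7540, 1.0000
Σ (Xₖ−Xₖ₋₁)(Yₖ+Yₖ₋₁) = (1/10)(0.0300+0.0000) + (1/10)(0.0700+0.0300) + (1/10)(0.1120+0.0700) + (1/10)(0.1550+0.1120) + (1/10)(0.2040+0.1550) + (1/10)(0.2840+0.2040) + (1/10)(0.4080+0.2840) + (1/10)(0.5700+0.4080) + (1/10)(0.7540+0.5700) + (1/10)(1.0000+0.7540)
  = 0.0030 + 0.0100 + 0.0182 + 0.0267 + 0.0359 + 0.0488 + 0.0692 + 0.0978 + 0.1324 + 0.1754 = 0.6174
G = 1 − 0.6174 = 0.3826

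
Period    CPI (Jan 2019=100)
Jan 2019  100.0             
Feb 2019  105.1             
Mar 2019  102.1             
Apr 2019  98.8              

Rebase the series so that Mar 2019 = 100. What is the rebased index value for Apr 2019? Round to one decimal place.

96.8

Rebased(Apr 2019) = 98.8 / 102.1 × 100 = 96.7679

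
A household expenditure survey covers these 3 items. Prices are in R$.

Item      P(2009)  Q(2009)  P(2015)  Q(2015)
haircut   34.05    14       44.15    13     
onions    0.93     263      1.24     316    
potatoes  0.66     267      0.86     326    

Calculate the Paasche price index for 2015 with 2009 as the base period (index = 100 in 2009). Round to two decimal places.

130.94

Paasche price index uses current-period quantities as weights.
ΣP(2015)·Q(2015) = 44.15×13 + 1.24×316 + 0.86×326 = 573.95 + 391.84 + 280.36 = 1246.15
ΣP(2009)·Q(2015) = 34.05×13 + 0.93×316 + 0.66×326 = 442.65 + 293.88 + 215.16 = 951.69
Index = 1246.15 / 951.69 × 100 = 130.9407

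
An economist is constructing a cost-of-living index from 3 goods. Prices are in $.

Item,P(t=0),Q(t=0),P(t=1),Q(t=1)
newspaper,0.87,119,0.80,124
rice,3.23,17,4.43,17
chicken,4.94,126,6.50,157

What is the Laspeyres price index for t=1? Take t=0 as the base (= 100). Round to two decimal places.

Laspeyres price index uses base-period quantities as weights.
ΣP(t=1)·Q(t=0) = 0.80×119 + 4.43×17 + 6.50×126 = 95.2 + 75.31 + 819 = 989.51
ΣP(t=0)·Q(t=0) = 0.87×119 + 3.23×17 + 4.94×126 = 103.53 + 54.91 + 622.44 = 780.88
Index = 989.51 / 780.88 × 100 = 126.7173

126.72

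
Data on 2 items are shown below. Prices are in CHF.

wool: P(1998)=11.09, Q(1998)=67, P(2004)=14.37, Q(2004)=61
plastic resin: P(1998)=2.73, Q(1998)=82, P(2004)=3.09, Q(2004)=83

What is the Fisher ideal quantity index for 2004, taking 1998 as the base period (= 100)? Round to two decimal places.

Laspeyres component (base-period weights):
ΣP(1998)Q(2004) = 11.09×61 + 2.73×83 = 676.49 + 226.59 = 903.08
ΣP(1998)Q(1998) = 11.09×67 + 2.73×82 = 743.03 + 223.86 = 966.89
L = 903.08 / 966.89 × 100 = 93.4005
Paasche component (current-period weights):
ΣP(2004)Q(2004) = 14.37×61 + 3.09×83 = 876.57 + 256.47 = 1133.04
ΣP(2004)Q(1998) = 14.37×67 + 3.09×82 = 962.79 + 253.38 = 1216.17
P = 1133.04 / 1216.17 × 100 = 93.1646
Fisher = √(L × P) = √(93.4005 × 93.1646) = 93.2825

93.28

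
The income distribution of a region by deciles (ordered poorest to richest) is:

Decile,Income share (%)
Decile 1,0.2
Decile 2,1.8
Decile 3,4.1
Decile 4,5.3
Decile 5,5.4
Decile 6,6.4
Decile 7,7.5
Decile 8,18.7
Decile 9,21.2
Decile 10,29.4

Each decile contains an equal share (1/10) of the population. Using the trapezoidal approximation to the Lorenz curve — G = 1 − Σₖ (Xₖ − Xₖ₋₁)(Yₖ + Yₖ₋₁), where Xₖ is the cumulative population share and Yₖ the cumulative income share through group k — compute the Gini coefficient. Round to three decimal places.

0.479

Cumulative income shares Yₖ: 0.0020, 0.0200, 0.0610, 0.1140, 0.1680, 0.2320, 0.3070, 0.4940, 0.7060, 1.0000
Σ (Xₖ−Xₖ₋₁)(Yₖ+Yₖ₋₁) = (1/10)(0.0020+0.0000) + (1/10)(0.0200+0.0020) + (1/10)(0.0610+0.0200) + (1/10)(0.1140+0.0610) + (1/10)(0.1680+0.1140) + (1/10)(0.2320+0.1680) + (1/10)(0.3070+0.2320) + (1/10)(0.4940+0.3070) + (1/10)(0.7060+0.4940) + (1/10)(1.0000+0.7060)
  = 0.0002 + 0.0022 + 0.0081 + 0.0175 + 0.0282 + 0.0400 + 0.0539 + 0.0801 + 0.1200 + 0.1706 = 0.5208
G = 1 − 0.5208 = 0.4792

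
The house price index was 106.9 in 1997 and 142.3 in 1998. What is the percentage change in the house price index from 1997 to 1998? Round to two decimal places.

33.12%

Change = (142.3 − 106.9) / 106.9 × 100
       = 35.4 / 106.9 × 100 = 33.1151%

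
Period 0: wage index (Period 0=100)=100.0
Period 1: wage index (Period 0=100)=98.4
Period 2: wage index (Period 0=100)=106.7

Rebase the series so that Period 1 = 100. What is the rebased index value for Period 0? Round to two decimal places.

Rebased(Period 0) = 100.0 / 98.4 × 100 = 101.6260

101.63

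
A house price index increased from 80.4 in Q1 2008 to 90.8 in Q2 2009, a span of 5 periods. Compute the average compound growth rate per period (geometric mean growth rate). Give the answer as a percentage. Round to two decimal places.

Growth factor = (90.8/80.4)^(1/5) = (1.129353)^(1/5) = 1.024627
Growth rate = 1.024627 − 1 = 0.024627 = 2.4627%

2.46%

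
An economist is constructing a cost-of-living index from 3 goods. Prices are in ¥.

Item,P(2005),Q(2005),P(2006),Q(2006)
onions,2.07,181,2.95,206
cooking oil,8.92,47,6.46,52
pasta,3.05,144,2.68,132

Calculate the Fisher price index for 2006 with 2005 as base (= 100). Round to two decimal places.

99.78

Laspeyres component (base-period weights):
ΣP(2006)Q(2005) = 2.95×181 + 6.46×47 + 2.68×144 = 533.95 + 303.62 + 385.92 = 1223.49
ΣP(2005)Q(2005) = 2.07×181 + 8.92×47 + 3.05×144 = 374.67 + 419.24 + 439.2 = 1233.11
L = 1223.49 / 1233.11 × 100 = 99.2199
Paasche component (current-period weights):
ΣP(2006)Q(2006) = 2.95×206 + 6.46×52 + 2.68×132 = 607.7 + 335.92 + 353.76 = 1297.38
ΣP(2005)Q(2006) = 2.07×206 + 8.92×52 + 3.05×132 = 426.42 + 463.84 + 402.6 = 1292.86
P = 1297.38 / 1292.86 × 100 = 100.3496
Fisher = √(L × P) = √(99.2199 × 100.3496) = 99.7831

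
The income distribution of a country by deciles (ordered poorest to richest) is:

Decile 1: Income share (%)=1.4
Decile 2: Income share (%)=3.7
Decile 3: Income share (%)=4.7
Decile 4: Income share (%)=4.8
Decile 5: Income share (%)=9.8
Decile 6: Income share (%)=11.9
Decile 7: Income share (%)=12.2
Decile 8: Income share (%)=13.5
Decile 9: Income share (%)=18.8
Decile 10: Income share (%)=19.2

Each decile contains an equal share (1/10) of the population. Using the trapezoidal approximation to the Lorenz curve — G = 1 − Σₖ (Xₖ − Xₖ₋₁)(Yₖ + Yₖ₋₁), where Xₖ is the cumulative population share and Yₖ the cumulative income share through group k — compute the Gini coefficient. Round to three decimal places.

0.334

Cumulative income shares Yₖ: 0.0140, 0.0510, 0.0980, 0.1460, 0.2440, 0.3630, 0.4850, 0.6200, 0.8080, 1.0000
Σ (Xₖ−Xₖ₋₁)(Yₖ+Yₖ₋₁) = (1/10)(0.0140+0.0000) + (1/10)(0.0510+0.0140) + (1/10)(0.0980+0.0510) + (1/10)(0.1460+0.0980) + (1/10)(0.2440+0.1460) + (1/10)(0.3630+0.2440) + (1/10)(0.4850+0.3630) + (1/10)(0.6200+0.4850) + (1/10)(0.8080+0.6200) + (1/10)(1.0000+0.8080)
  = 0.0014 + 0.0065 + 0.0149 + 0.0244 + 0.0390 + 0.0607 + 0.0848 + 0.1105 + 0.1428 + 0.1808 = 0.6658
G = 1 − 0.6658 = 0.3342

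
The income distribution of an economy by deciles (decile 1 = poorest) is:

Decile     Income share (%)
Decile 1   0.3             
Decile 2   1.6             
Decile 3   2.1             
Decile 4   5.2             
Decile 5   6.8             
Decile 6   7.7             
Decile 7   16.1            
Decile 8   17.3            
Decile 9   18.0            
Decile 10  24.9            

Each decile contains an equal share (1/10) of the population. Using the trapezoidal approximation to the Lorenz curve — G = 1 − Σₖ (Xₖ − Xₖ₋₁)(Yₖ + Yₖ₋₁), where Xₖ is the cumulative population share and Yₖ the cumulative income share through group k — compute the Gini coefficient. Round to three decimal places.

0.446

Cumulative income shares Yₖ: 0.0030, 0.0190, 0.0400, 0.0920, 0.1600, 0.2370, 0.3980, 0.5710, 0.7510, 1.0000
Σ (Xₖ−Xₖ₋₁)(Yₖ+Yₖ₋₁) = (1/10)(0.0030+0.0000) + (1/10)(0.0190+0.0030) + (1/10)(0.0400+0.0190) + (1/10)(0.0920+0.0400) + (1/10)(0.1600+0.0920) + (1/10)(0.2370+0.1600) + (1/10)(0.3980+0.2370) + (1/10)(0.5710+0.3980) + (1/10)(0.7510+0.5710) + (1/10)(1.0000+0.7510)
  = 0.0003 + 0.0022 + 0.0059 + 0.0132 + 0.0252 + 0.0397 + 0.0635 + 0.0969 + 0.1322 + 0.1751 = 0.5542
G = 1 − 0.5542 = 0.4458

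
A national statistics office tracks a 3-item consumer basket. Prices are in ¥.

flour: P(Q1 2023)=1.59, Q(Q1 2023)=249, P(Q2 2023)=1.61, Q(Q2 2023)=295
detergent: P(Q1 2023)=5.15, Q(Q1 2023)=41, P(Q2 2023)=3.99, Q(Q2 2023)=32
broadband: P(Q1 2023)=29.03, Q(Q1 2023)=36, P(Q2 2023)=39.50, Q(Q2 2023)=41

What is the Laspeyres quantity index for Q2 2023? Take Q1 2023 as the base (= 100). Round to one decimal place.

Laspeyres quantity index uses base-period prices as weights.
ΣP(Q1 2023)·Q(Q2 2023) = 1.59×295 + 5.15×32 + 29.03×41 = 469.05 + 164.8 + 1190.23 = 1824.08
ΣP(Q1 2023)·Q(Q1 2023) = 1.59×249 + 5.15×41 + 29.03×36 = 395.91 + 211.15 + 1045.08 = 1652.14
Index = 1824.08 / 1652.14 × 100 = 110.4071

110.4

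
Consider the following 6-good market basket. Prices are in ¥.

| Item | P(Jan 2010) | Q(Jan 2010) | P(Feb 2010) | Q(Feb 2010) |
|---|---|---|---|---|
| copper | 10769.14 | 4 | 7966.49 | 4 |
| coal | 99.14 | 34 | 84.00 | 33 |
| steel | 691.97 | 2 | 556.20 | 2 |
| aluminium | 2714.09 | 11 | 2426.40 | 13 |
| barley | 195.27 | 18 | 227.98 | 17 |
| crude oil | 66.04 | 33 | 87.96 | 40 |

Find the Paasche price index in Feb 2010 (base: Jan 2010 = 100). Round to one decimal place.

Paasche price index uses current-period quantities as weights.
ΣP(Feb 2010)·Q(Feb 2010) = 7966.49×4 + 84.00×33 + 556.20×2 + 2426.40×13 + 227.98×17 + 87.96×40 = 31865.96 + 2772 + 1112.4 + 31543.2 + 3875.66 + 3518.4 = 74687.62
ΣP(Jan 2010)·Q(Feb 2010) = 10769.14×4 + 99.14×33 + 691.97×2 + 2714.09×13 + 195.27×17 + 66.04×40 = 43076.56 + 3271.62 + 1383.94 + 35283.17 + 3319.59 + 2641.6 = 88976.48
Index = 74687.62 / 88976.48 × 100 = 83.9409

83.9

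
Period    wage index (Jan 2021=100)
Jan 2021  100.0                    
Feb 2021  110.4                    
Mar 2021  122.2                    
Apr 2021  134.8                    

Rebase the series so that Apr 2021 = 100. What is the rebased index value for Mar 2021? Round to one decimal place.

Rebased(Mar 2021) = 122.2 / 134.8 × 100 = 90.6528

90.7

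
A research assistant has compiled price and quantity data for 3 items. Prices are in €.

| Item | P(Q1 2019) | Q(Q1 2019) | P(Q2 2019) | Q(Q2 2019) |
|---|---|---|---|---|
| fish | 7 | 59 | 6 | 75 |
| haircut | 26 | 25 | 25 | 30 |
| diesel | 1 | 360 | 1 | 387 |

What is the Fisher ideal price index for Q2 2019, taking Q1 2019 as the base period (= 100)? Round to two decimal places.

Laspeyres component (base-period weights):
ΣP(Q2 2019)Q(Q1 2019) = 6×59 + 25×25 + 1×360 = 354 + 625 + 360 = 1339
ΣP(Q1 2019)Q(Q1 2019) = 7×59 + 26×25 + 1×360 = 413 + 650 + 360 = 1423
L = 1339 / 1423 × 100 = 94.0970
Paasche component (current-period weights):
ΣP(Q2 2019)Q(Q2 2019) = 6×75 + 25×30 + 1×387 = 450 + 750 + 387 = 1587
ΣP(Q1 2019)Q(Q2 2019) = 7×75 + 26×30 + 1×387 = 525 + 780 + 387 = 1692
P = 1587 / 1692 × 100 = 93.7943
Fisher = √(L × P) = √(94.0970 × 93.7943) = 93.9455

93.95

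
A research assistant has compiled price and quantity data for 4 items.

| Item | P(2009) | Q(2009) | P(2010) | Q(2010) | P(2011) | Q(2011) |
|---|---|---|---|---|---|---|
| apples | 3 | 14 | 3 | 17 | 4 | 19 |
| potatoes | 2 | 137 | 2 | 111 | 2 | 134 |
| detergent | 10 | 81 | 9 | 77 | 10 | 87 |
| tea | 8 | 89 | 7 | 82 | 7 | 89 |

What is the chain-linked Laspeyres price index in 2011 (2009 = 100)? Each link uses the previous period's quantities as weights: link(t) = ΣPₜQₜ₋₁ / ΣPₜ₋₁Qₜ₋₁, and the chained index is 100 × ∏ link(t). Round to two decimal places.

Link 2009→2010:
ΣP(2010)Q(2009) = 3×14 + 2×137 + 9×81 + 7×89 = 42 + 274 + 729 + 623 = 1668
ΣP(2009)Q(2009) = 3×14 + 2×137 + 10×81 + 8×89 = 42 + 274 + 810 + 712 = 1838
link = 1668/1838 = 0.907508
Link 2010→2011:
ΣP(2011)Q(2010) = 4×17 + 2×111 + 10×77 + 7×82 = 68 + 222 + 770 + 574 = 1634
ΣP(2010)Q(2010) = 3×17 + 2×111 + 9×77 + 7×82 = 51 + 222 + 693 + 574 = 1540
link = 1634/1540 = 1.061039
Chained index = 100 × 0.907508 × 1.061039 = 96.2902

96.29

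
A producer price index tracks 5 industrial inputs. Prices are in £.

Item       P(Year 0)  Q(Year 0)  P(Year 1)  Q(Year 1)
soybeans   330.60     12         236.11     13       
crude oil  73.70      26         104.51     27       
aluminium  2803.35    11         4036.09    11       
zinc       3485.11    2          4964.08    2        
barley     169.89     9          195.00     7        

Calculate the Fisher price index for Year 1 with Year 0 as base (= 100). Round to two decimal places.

136.14

Laspeyres component (base-period weights):
ΣP(Year 1)Q(Year 0) = 236.11×12 + 104.51×26 + 4036.09×11 + 4964.08×2 + 195.00×9 = 2833.32 + 2717.26 + 44396.99 + 9928.16 + 1755 = 61630.73
ΣP(Year 0)Q(Year 0) = 330.60×12 + 73.70×26 + 2803.35×11 + 3485.11×2 + 169.89×9 = 3967.2 + 1916.2 + 30836.85 + 6970.22 + 1529.01 = 45219.48
L = 61630.73 / 45219.48 × 100 = 136.2924
Paasche component (current-period weights):
ΣP(Year 1)Q(Year 1) = 236.11×13 + 104.51×27 + 4036.09×11 + 4964.08×2 + 195.00×7 = 3069.43 + 2821.77 + 44396.99 + 9928.16 + 1365 = 61581.35
ΣP(Year 0)Q(Year 1) = 330.60×13 + 73.70×27 + 2803.35×11 + 3485.11×2 + 169.89×7 = 4297.8 + 1989.9 + 30836.85 + 6970.22 + 1189.23 = 45284
P = 61581.35 / 45284 × 100 = 135.9892
Fisher = √(L × P) = √(136.2924 × 135.9892) = 136.1407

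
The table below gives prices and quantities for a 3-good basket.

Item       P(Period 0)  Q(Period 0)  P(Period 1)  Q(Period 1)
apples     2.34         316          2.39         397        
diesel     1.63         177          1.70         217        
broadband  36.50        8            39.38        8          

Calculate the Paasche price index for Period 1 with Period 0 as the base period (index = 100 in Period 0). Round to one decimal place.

103.7

Paasche price index uses current-period quantities as weights.
ΣP(Period 1)·Q(Period 1) = 2.39×397 + 1.70×217 + 39.38×8 = 948.83 + 368.9 + 315.04 = 1632.77
ΣP(Period 0)·Q(Period 1) = 2.34×397 + 1.63×217 + 36.50×8 = 928.98 + 353.71 + 292 = 1574.69
Index = 1632.77 / 1574.69 × 100 = 103.6883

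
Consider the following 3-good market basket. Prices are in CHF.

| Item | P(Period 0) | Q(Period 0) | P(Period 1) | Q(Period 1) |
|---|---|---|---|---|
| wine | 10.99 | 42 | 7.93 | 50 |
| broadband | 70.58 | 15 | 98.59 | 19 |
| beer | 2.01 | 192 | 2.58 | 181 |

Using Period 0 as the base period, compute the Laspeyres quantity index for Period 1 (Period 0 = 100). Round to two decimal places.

Laspeyres quantity index uses base-period prices as weights.
ΣP(Period 0)·Q(Period 1) = 10.99×50 + 70.58×19 + 2.01×181 = 549.5 + 1341.02 + 363.81 = 2254.33
ΣP(Period 0)·Q(Period 0) = 10.99×42 + 70.58×15 + 2.01×192 = 461.58 + 1058.7 + 385.92 = 1906.2
Index = 2254.33 / 1906.2 × 100 = 118.2630

118.26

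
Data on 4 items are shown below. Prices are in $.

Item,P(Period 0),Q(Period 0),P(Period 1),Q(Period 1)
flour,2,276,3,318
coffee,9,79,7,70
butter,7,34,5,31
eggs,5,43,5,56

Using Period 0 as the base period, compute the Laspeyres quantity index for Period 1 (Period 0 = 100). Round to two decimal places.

102.74

Laspeyres quantity index uses base-period prices as weights.
ΣP(Period 0)·Q(Period 1) = 2×318 + 9×70 + 7×31 + 5×56 = 636 + 630 + 217 + 280 = 1763
ΣP(Period 0)·Q(Period 0) = 2×276 + 9×79 + 7×34 + 5×43 = 552 + 711 + 238 + 215 = 1716
Index = 1763 / 1716 × 100 = 102.7389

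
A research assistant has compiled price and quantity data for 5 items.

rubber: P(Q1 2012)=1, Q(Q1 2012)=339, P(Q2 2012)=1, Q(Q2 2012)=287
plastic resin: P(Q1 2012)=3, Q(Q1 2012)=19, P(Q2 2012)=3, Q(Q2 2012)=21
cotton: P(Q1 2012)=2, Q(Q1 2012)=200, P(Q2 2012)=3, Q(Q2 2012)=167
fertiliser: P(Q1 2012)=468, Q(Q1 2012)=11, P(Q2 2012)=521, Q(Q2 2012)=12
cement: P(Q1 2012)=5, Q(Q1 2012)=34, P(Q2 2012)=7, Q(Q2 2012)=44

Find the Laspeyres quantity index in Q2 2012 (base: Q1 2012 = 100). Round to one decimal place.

106.6

Laspeyres quantity index uses base-period prices as weights.
ΣP(Q1 2012)·Q(Q2 2012) = 1×287 + 3×21 + 2×167 + 468×12 + 5×44 = 287 + 63 + 334 + 5616 + 220 = 6520
ΣP(Q1 2012)·Q(Q1 2012) = 1×339 + 3×19 + 2×200 + 468×11 + 5×34 = 339 + 57 + 400 + 5148 + 170 = 6114
Index = 6520 / 6114 × 100 = 106.6405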